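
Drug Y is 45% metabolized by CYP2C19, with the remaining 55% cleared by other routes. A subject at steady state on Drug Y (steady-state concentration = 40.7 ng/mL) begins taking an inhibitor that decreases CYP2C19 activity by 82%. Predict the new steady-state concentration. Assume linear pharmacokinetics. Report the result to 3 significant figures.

CYP2C19: 0.45 × 0.18 = 0.081
Other: 0.55 (unchanged)
Relative clearance = 0.081 + 0.55 = 0.631.
Steady-state concentration ∝ 1/CL, so new value = 40.7 / 0.631 = 64.5 ng/mL.

64.5 ng/mL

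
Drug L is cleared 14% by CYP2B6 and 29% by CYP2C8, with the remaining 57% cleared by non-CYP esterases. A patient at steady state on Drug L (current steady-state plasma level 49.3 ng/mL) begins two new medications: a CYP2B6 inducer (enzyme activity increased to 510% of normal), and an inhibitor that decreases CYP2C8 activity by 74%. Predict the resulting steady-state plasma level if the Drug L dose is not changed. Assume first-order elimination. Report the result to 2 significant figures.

36 ng/mL

The CYP2B6 pathway (14% of clearance) rises to 5.1× activity: 0.14 × 5.1 = 0.714.
The CYP2C8 pathway (29% of clearance) drops to 0.26× activity: 0.29 × 0.26 = 0.0754.
Non-CYP routes (57%) are unchanged.
Relative clearance = 0.714 + 0.0754 + 0.57 = 1.3594.
Dividing the baseline by the relative clearance: 49.3 / 1.3594 = 36 ng/mL.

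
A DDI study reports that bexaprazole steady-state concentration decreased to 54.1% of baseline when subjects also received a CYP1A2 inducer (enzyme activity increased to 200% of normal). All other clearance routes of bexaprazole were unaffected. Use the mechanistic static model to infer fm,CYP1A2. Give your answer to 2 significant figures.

Let x = fm,CYP1A2. Because steady-state concentration ∝ 1/CL, relative clearance rose to 1/0.541 = 1.848.
Only the CYP1A2 route changed, so 1.848 = x·2 + (1 − x), giving x = 0.85.

0.85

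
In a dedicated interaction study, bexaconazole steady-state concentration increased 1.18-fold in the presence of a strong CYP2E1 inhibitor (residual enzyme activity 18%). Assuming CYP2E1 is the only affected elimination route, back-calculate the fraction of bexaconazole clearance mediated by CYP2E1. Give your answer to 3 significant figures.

0.186

Let x = fm,CYP2E1. Because steady-state concentration ∝ 1/CL, relative clearance fell to 1/1.18 = 0.8475.
Setting x·0.18 + (1 − x) = 0.8475 and solving: x = (0.8475 − 1)/(0.18 − 1) = 0.186.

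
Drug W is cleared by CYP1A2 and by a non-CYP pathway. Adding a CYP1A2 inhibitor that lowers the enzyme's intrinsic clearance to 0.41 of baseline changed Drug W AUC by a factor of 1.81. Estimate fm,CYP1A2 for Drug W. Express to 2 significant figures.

0.76

Let x = fm,CYP1A2. Because AUC ∝ 1/CL, relative clearance fell to 1/1.81 = 0.5525.
Only the CYP1A2 route changed, so 0.5525 = x·0.41 + (1 − x), giving x = 0.76.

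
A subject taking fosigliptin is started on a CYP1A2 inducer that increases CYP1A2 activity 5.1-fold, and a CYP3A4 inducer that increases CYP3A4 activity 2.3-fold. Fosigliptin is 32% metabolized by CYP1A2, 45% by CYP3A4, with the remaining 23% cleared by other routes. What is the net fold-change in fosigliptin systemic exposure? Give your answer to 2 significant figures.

0.35

The CYP1A2 pathway (32% of clearance) rises to 5.1× activity: 0.32 × 5.1 = 1.632.
The CYP3A4 pathway (45% of clearance) is boosted to 2.3× activity: 0.45 × 2.3 = 1.035.
Non-CYP routes (23%) are unchanged.
New clearance relative to baseline: 1.632 + 1.035 + 0.23 = 2.897.
Systemic exposure ∝ 1/CL: fold-change = 1 / 2.897 = 0.35.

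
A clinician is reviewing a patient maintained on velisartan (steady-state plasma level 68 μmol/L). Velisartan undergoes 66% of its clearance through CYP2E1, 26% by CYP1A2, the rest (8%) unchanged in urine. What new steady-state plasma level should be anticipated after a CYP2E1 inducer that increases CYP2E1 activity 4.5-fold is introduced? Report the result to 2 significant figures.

CYP2E1: 0.66 × 4.5 = 2.97
CYP1A2: 0.26 (unchanged)
Other: 0.08 (unchanged)
New clearance relative to baseline: 2.97 + 0.26 + 0.08 = 3.31.
With dosing unchanged, steady-state plasma level scales as 1/CL: 68 / 3.31 = 21 μmol/L.

21 μmol/L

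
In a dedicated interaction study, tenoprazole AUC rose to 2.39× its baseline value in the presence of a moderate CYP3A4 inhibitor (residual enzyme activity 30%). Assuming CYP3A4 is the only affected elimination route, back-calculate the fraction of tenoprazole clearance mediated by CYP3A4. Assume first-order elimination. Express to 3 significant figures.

CL'/CL = 1 / 2.39 = 0.4184
0.3·fm + (1 − fm) = 0.4184
fm = (0.4184 − 1) / (0.3 − 1) = 0.831

0.831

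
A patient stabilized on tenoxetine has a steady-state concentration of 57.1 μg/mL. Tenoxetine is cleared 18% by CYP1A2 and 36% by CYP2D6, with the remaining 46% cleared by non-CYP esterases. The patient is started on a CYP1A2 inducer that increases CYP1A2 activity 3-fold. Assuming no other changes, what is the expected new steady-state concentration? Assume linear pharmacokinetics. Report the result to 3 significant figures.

42.0 μg/mL

CYP1A2: 0.18 × 3 = 0.54
CYP2D6: 0.36 (unchanged)
Other: 0.46 (unchanged)
Relative clearance = 0.54 + 0.36 + 0.46 = 1.36.
With dosing unchanged, steady-state concentration scales as 1/CL: 57.1 / 1.36 = 42.0 μg/mL.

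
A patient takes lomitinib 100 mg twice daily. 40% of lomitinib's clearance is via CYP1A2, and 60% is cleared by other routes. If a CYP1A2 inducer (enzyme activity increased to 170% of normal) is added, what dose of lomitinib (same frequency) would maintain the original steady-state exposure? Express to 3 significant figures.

128 mg

The CYP1A2 pathway (40% of clearance) rises to 1.7× activity: 0.4 × 1.7 = 0.68.
The remaining 60% of clearance is unaffected.
New clearance relative to baseline: 0.68 + 0.6 = 1.28.
Css,avg = (dose rate)/CL, so holding Css fixed requires dose ∝ CL: 100 × 1.28 = 128 mg.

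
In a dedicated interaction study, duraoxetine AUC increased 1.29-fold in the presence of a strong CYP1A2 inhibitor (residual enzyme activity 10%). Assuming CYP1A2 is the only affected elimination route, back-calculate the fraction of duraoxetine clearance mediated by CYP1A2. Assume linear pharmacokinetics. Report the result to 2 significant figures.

Call the CYP1A2 fraction fm. After the interaction, CL_new/CL_old = fm × 0.1 + (1 − fm).
AUC ratio = 1 / (new CL fraction), so new CL fraction = 1 / 1.29 = 0.7752.
fm × 0.1 + 1 − fm = 0.7752  ⇒  fm × (0.1 − 1) = −0.2248  ⇒  fm = 0.25.

0.25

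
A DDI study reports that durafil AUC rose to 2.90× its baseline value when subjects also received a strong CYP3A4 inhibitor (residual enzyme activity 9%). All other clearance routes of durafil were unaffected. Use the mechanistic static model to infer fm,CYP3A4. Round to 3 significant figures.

0.720

CL'/CL = 1 / 2.90 = 0.3448
0.09·fm + (1 − fm) = 0.3448
fm = (0.3448 − 1) / (0.09 − 1) = 0.720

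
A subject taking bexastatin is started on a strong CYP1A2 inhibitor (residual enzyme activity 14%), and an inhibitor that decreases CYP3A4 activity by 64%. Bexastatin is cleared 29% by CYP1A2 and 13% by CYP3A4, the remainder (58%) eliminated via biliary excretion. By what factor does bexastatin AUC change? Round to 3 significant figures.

The CYP1A2 pathway (29% of clearance) drops to 0.14× activity: 0.29 × 0.14 = 0.0406.
The CYP3A4 pathway (13% of clearance) is reduced to 0.36× activity: 0.13 × 0.36 = 0.0468.
Non-CYP routes (58%) are unchanged.
New clearance relative to baseline: 0.0406 + 0.0468 + 0.58 = 0.6674.
Net AUC ratio = 1 / 0.6674 = 1.50.

1.50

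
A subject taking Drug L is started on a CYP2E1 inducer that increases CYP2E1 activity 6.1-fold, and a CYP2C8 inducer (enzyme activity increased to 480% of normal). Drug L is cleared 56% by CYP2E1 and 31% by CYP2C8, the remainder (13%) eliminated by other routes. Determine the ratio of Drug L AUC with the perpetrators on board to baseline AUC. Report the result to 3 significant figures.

The CYP2E1 pathway (56% of clearance) is boosted to 6.1× activity: 0.56 × 6.1 = 3.416.
The CYP2C8 pathway (31% of clearance) is boosted to 4.8× activity: 0.31 × 4.8 = 1.488.
Non-CYP routes (13%) are unchanged.
Relative clearance = 3.416 + 1.488 + 0.13 = 5.034.
Net AUC ratio = 1 / 5.034 = 0.199.

0.199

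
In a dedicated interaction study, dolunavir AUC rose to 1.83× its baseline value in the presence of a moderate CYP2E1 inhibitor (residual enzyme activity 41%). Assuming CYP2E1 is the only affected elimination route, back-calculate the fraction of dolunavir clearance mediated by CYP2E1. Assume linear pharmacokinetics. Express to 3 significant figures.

Call the CYP2E1 fraction fm. After the interaction, CL_new/CL_old = fm × 0.41 + (1 − fm).
AUC ratio = 1 / (new CL fraction), so new CL fraction = 1 / 1.83 = 0.5464.
fm × 0.41 + 1 − fm = 0.5464  ⇒  fm × (0.41 − 1) = −0.4536  ⇒  fm = 0.769.

0.769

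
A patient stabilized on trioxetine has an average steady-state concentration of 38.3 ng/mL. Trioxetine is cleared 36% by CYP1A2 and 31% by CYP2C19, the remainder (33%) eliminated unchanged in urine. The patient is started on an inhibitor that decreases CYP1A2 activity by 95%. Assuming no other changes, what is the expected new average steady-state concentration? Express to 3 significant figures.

58.2 ng/mL

The CYP1A2 pathway (36% of clearance) falls to 0.05× activity: 0.36 × 0.05 = 0.018.
CYP2C19 (31%) and the residual 33% are unaffected.
New clearance relative to baseline: 0.018 + 0.31 + 0.33 = 0.658.
With dosing unchanged, average steady-state concentration scales as 1/CL: 38.3 / 0.658 = 58.2 ng/mL.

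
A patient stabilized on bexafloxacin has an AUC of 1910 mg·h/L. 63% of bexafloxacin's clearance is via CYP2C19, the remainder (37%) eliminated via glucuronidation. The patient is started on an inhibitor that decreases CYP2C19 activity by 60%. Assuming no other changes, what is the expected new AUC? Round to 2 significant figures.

The CYP2C19 pathway (63% of clearance) falls to 0.4× activity: 0.63 × 0.4 = 0.252.
Non-CYP routes (37%) are unchanged.
New clearance relative to baseline: 0.252 + 0.37 = 0.622.
New AUC = baseline ÷ relative clearance = 1910 / 0.622 = 3.1 × 10³ mg·h/L.

3.1 × 10³ mg·h/L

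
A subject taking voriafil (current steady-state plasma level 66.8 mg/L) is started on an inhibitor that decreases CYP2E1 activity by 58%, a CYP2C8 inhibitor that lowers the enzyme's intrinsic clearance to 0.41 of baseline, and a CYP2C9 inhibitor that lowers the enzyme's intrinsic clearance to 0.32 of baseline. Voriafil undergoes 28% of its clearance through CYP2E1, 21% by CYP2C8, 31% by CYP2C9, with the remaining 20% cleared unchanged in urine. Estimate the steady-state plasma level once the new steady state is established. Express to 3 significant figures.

The CYP2E1 pathway (28% of clearance) drops to 0.42× activity: 0.28 × 0.42 = 0.1176.
The CYP2C8 pathway (21% of clearance) drops to 0.41× activity: 0.21 × 0.41 = 0.0861.
The CYP2C9 pathway (31% of clearance) falls to 0.32× activity: 0.31 × 0.32 = 0.0992.
Non-CYP routes (20%) are unchanged.
New clearance relative to baseline: 0.1176 + 0.0861 + 0.0992 + 0.2 = 0.5029.
Steady-state plasma level ∝ 1/CL: new value = 66.8 / 0.5029 = 133 mg/L.

133 mg/L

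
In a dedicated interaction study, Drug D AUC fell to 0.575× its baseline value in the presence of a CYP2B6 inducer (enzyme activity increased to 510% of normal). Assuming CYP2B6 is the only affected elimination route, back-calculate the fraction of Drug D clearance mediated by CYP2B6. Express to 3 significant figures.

Let fm be the CYP2B6 fraction. New clearance relative to baseline = fm × 5.1 + (1 − fm).
AUC ratio = 1 / (new CL fraction), so new CL fraction = 1 / 0.575 = 1.739.
fm × 5.1 + 1 − fm = 1.739  ⇒  fm × (5.1 − 1) = 0.7391  ⇒  fm = 0.180.

0.180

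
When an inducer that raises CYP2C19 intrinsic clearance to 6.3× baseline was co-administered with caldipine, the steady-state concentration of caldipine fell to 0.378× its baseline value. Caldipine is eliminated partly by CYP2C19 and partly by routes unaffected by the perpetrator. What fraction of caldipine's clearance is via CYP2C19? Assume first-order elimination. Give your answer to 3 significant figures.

CL'/CL = 1 / 0.378 = 2.646
6.3·fm + (1 − fm) = 2.646
fm = (2.646 − 1) / (6.3 − 1) = 0.310

0.310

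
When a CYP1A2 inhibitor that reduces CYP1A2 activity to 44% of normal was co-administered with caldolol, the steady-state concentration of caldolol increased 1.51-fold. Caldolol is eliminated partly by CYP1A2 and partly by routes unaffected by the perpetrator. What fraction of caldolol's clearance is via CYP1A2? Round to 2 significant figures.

Write x for the fraction cleared via CYP1A2. The observed steady-state concentration change means clearance fell to 1/1.51 = 0.6623 of baseline.
Only the CYP1A2 route changed, so 0.6623 = x·0.44 + (1 − x), giving x = 0.60.

0.60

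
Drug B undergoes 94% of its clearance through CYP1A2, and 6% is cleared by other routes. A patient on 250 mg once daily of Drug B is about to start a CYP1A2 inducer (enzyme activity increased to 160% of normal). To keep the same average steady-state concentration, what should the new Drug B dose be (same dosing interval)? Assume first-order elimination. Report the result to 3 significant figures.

The CYP1A2 pathway (94% of clearance) rises to 1.6× activity: 0.94 × 1.6 = 1.504.
Non-CYP routes (6%) are unchanged.
CL_new/CL_old = 1.504 + 0.06 = 1.564.
Exposure is unchanged when dose changes in proportion to clearance. New dose = 250 mg × 1.564 = 391 mg.

391 mg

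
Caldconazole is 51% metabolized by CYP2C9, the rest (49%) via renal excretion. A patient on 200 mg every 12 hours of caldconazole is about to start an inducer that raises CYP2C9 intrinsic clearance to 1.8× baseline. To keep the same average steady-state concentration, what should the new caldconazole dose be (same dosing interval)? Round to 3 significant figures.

282 mg

CYP2C9: 0.51 × 1.8 = 0.918
Other: 0.49 (unchanged)
New clearance relative to baseline: 0.918 + 0.49 = 1.408.
Css,avg = (dose rate)/CL, so holding Css fixed requires dose ∝ CL: 200 × 1.408 = 282 mg.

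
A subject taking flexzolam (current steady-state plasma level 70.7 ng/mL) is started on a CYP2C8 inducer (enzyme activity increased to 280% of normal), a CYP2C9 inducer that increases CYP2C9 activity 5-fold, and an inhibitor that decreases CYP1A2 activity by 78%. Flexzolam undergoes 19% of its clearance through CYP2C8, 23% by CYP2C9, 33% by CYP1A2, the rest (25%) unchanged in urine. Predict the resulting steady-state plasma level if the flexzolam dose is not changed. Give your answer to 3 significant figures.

35.3 ng/mL

The CYP2C8 pathway (19% of clearance) is boosted to 2.8× activity: 0.19 × 2.8 = 0.532.
The CYP2C9 pathway (23% of clearance) is boosted to 5× activity: 0.23 × 5 = 1.15.
The CYP1A2 pathway (33% of clearance) falls to 0.22× activity: 0.33 × 0.22 = 0.0726.
The remaining 25% of clearance is unaffected.
Relative clearance = 0.532 + 1.15 + 0.0726 + 0.25 = 2.0046.
Steady-state plasma level ∝ 1/CL: new value = 70.7 / 2.0046 = 35.3 ng/mL.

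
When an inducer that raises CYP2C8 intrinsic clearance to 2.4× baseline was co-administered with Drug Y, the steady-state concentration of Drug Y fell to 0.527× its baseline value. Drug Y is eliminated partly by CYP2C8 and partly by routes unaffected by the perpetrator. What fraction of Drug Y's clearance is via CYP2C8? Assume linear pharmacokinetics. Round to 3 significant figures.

CL'/CL = 1 / 0.527 = 1.898
2.4·fm + (1 − fm) = 1.898
fm = (1.898 − 1) / (2.4 − 1) = 0.641

0.641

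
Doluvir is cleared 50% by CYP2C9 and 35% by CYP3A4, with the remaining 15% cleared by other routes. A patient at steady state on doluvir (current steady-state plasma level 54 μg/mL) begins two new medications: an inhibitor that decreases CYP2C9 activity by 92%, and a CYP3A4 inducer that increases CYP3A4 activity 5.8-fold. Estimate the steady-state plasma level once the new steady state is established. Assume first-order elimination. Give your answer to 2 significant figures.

The CYP2C9 pathway (50% of clearance) falls to 0.08× activity: 0.5 × 0.08 = 0.04.
The CYP3A4 pathway (35% of clearance) is boosted to 5.8× activity: 0.35 × 5.8 = 2.03.
The remaining 15% of clearance is unaffected.
Relative clearance = 0.04 + 2.03 + 0.15 = 2.22.
Steady-state plasma level ∝ 1/CL: new value = 54 / 2.22 = 24 μg/mL.

24 μg/mL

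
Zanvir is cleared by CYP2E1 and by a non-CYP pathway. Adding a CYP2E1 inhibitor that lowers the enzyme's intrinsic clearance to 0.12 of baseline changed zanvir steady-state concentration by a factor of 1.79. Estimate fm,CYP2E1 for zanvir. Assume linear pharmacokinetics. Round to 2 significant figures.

Let x = fm,CYP2E1. Because steady-state concentration ∝ 1/CL, relative clearance fell to 1/1.79 = 0.5587.
Only the CYP2E1 route changed, so 0.5587 = x·0.12 + (1 − x), giving x = 0.50.

0.50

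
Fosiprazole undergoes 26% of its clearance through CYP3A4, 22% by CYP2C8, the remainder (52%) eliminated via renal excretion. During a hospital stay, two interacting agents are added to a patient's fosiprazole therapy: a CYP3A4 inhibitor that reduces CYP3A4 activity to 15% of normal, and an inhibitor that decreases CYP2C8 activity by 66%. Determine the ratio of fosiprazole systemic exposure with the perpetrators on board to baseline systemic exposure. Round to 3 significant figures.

The CYP3A4 pathway (26% of clearance) drops to 0.15× activity: 0.26 × 0.15 = 0.039.
The CYP2C8 pathway (22% of clearance) is reduced to 0.34× activity: 0.22 × 0.34 = 0.0748.
The remaining 52% of clearance is unaffected.
CL_new/CL_old = 0.039 + 0.0748 + 0.52 = 0.6338.
Systemic exposure ∝ 1/CL: fold-change = 1 / 0.6338 = 1.58.

1.58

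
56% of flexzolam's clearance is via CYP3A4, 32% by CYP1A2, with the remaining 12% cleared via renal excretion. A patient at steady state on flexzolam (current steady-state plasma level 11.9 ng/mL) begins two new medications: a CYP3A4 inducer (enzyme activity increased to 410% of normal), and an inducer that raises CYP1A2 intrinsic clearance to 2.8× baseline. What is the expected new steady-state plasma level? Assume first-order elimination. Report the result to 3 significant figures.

The CYP3A4 pathway (56% of clearance) rises to 4.1× activity: 0.56 × 4.1 = 2.296.
The CYP1A2 pathway (32% of clearance) rises to 2.8× activity: 0.32 × 2.8 = 0.896.
Non-CYP routes (12%) are unchanged.
New clearance relative to baseline: 2.296 + 0.896 + 0.12 = 3.312.
New steady-state plasma level = 11.9 / 3.312 = 3.59 ng/mL (concentration scales inversely with clearance).

3.59 ng/mL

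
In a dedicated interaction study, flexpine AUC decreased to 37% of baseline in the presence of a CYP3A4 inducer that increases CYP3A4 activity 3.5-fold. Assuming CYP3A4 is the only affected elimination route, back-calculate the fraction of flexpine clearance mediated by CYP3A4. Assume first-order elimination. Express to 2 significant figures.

0.68

Let x = fm,CYP3A4. Because AUC ∝ 1/CL, relative clearance rose to 1/0.370 = 2.703.
Setting x·3.5 + (1 − x) = 2.703 and solving: x = (2.703 − 1)/(3.5 − 1) = 0.68.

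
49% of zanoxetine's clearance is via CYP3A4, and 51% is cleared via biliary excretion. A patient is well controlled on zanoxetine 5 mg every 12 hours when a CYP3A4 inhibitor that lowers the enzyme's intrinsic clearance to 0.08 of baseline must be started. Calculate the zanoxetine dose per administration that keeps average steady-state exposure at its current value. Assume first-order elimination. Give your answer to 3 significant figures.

2.75 mg

CYP3A4: 0.49 × 0.08 = 0.0392
Other: 0.51 (unchanged)
Relative clearance = 0.0392 + 0.51 = 0.5492.
To maintain the same steady-state level, dose must scale with clearance: new dose = 5 × 0.5492 = 2.75 mg.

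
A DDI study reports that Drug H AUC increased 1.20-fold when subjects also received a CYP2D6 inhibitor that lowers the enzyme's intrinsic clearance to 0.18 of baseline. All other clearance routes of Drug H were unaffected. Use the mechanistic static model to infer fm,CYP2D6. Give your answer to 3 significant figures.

Let x = fm,CYP2D6. Because AUC ∝ 1/CL, relative clearance fell to 1/1.20 = 0.8333.
Setting x·0.18 + (1 − x) = 0.8333 and solving: x = (0.8333 − 1)/(0.18 − 1) = 0.203.

0.203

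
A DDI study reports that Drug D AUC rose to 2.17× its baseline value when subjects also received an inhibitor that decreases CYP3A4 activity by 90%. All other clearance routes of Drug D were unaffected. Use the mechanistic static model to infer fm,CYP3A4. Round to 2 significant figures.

0.60

CL'/CL = 1 / 2.17 = 0.4608
0.1·fm + (1 − fm) = 0.4608
fm = (0.4608 − 1) / (0.1 − 1) = 0.60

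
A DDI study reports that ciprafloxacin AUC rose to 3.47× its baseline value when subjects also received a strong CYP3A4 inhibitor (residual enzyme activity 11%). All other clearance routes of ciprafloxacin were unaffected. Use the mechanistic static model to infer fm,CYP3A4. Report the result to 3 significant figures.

0.800

Call the CYP3A4 fraction fm. After the interaction, CL_new/CL_old = fm × 0.11 + (1 − fm).
AUC ratio = 1 / (new CL fraction), so new CL fraction = 1 / 3.47 = 0.2882.
fm × 0.11 + 1 − fm = 0.2882  ⇒  fm × (0.11 − 1) = −0.7118  ⇒  fm = 0.800.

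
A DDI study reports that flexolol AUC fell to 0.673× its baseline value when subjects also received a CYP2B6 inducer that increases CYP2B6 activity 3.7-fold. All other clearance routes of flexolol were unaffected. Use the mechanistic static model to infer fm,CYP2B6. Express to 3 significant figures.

0.180

Let fm be the CYP2B6 fraction. New clearance relative to baseline = fm × 3.7 + (1 − fm).
AUC ratio = 1 / (new CL fraction), so new CL fraction = 1 / 0.673 = 1.486.
fm × 3.7 + 1 − fm = 1.486  ⇒  fm × (3.7 − 1) = 0.4859  ⇒  fm = 0.180.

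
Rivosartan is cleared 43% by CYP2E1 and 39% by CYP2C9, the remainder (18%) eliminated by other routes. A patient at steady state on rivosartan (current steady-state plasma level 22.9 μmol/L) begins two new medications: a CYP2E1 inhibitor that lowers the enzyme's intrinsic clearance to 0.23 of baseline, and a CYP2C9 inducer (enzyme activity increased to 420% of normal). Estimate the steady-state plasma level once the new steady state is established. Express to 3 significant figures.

The CYP2E1 pathway (43% of clearance) is reduced to 0.23× activity: 0.43 × 0.23 = 0.0989.
The CYP2C9 pathway (39% of clearance) is boosted to 4.2× activity: 0.39 × 4.2 = 1.638.
The remaining 18% of clearance is unaffected.
New clearance relative to baseline: 0.0989 + 1.638 + 0.18 = 1.9169.
New steady-state plasma level = 22.9 / 1.9169 = 11.9 μmol/L (concentration scales inversely with clearance).

11.9 μmol/L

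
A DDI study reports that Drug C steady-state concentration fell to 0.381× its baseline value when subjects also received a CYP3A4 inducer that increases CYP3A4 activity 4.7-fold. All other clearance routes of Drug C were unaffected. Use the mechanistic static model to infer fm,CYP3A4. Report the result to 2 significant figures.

0.44

Let fm be the CYP3A4 fraction. New clearance relative to baseline = fm × 4.7 + (1 − fm).
Steady-state concentration ratio = 1 / (new CL fraction), so new CL fraction = 1 / 0.381 = 2.625.
fm × 4.7 + 1 − fm = 2.625  ⇒  fm × (4.7 − 1) = 1.625  ⇒  fm = 0.44.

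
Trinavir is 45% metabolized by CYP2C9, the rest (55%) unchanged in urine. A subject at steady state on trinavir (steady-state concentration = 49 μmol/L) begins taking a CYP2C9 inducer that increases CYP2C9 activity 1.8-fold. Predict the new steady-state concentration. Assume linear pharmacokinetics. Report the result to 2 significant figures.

CYP2C9: 0.45 × 1.8 = 0.81
Other: 0.55 (unchanged)
Relative clearance = 0.81 + 0.55 = 1.36.
With dosing unchanged, steady-state concentration scales as 1/CL: 49 / 1.36 = 36 μmol/L.

36 μmol/L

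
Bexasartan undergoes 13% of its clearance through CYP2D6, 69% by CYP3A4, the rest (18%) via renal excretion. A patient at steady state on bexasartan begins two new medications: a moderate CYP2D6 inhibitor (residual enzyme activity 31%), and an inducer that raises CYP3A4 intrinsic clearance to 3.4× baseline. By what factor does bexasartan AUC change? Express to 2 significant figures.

0.39

CYP2D6: 0.13 × 0.31 = 0.0403
CYP3A4: 0.69 × 3.4 = 2.346
Other: 0.18 (unchanged)
New clearance relative to baseline: 0.0403 + 2.346 + 0.18 = 2.5663.
AUC ∝ 1/CL: fold-change = 1 / 2.5663 = 0.39.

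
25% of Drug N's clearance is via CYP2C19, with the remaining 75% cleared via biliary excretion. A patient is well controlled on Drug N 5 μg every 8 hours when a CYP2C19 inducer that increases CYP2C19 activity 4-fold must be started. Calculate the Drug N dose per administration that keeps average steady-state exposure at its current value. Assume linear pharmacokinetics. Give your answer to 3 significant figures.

CYP2C19: 0.25 × 4 = 1
Other: 0.75 (unchanged)
CL_new/CL_old = 1 + 0.75 = 1.75.
To maintain the same steady-state level, dose must scale with clearance: new dose = 5 × 1.75 = 8.75 μg.

8.75 μg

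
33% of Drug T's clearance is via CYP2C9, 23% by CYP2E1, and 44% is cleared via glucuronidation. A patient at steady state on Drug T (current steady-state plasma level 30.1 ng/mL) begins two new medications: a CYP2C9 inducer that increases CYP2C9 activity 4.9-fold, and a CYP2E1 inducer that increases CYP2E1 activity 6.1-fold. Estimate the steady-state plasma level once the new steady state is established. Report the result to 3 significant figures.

The CYP2C9 pathway (33% of clearance) rises to 4.9× activity: 0.33 × 4.9 = 1.617.
The CYP2E1 pathway (23% of clearance) is boosted to 6.1× activity: 0.23 × 6.1 = 1.403.
Non-CYP routes (44%) are unchanged.
CL_new/CL_old = 1.617 + 1.403 + 0.44 = 3.46.
Steady-state plasma level ∝ 1/CL: new value = 30.1 / 3.46 = 8.70 ng/mL.

8.70 ng/mL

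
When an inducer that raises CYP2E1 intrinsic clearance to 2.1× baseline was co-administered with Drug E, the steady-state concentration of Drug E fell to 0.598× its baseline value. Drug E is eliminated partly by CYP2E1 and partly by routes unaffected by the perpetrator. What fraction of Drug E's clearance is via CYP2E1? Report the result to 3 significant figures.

Write x for the fraction cleared via CYP2E1. The observed steady-state concentration change means clearance rose to 1/0.598 = 1.672 of baseline.
Only the CYP2E1 route changed, so 1.672 = x·2.1 + (1 − x), giving x = 0.611.

0.611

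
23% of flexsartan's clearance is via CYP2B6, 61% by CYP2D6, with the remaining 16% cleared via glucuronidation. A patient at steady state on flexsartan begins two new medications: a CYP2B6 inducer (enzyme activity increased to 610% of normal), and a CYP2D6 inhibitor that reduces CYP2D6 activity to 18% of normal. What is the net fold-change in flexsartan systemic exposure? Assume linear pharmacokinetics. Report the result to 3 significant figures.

0.598

The CYP2B6 pathway (23% of clearance) increases to 6.1× activity: 0.23 × 6.1 = 1.403.
The CYP2D6 pathway (61% of clearance) is reduced to 0.18× activity: 0.61 × 0.18 = 0.1098.
Non-CYP routes (16%) are unchanged.
Relative clearance = 1.403 + 0.1098 + 0.16 = 1.6728.
Because systemic exposure varies inversely with clearance, the combined effect is 1 / 1.6728 = 0.598.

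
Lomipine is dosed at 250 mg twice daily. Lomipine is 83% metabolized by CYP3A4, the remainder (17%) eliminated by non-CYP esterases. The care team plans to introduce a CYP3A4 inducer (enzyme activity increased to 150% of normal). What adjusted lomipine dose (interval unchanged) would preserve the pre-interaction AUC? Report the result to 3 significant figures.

CYP3A4: 0.83 × 1.5 = 1.245
Other: 0.17 (unchanged)
New clearance relative to baseline: 1.245 + 0.17 = 1.415.
Css,avg = (dose rate)/CL, so holding Css fixed requires dose ∝ CL: 250 × 1.415 = 354 mg.

354 mg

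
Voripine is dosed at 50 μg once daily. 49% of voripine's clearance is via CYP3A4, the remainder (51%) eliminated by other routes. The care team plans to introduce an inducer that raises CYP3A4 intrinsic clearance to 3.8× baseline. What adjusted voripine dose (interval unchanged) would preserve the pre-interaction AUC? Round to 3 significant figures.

The CYP3A4 pathway (49% of clearance) is boosted to 3.8× activity: 0.49 × 3.8 = 1.862.
Non-CYP routes (51%) are unchanged.
New clearance relative to baseline: 1.862 + 0.51 = 2.372.
Exposure is unchanged when dose changes in proportion to clearance. New dose = 50 μg × 2.372 = 119 μg.

119 μg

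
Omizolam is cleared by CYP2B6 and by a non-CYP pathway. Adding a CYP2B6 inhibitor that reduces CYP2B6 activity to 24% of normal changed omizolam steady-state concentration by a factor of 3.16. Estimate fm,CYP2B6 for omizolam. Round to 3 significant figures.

0.899

Let x = fm,CYP2B6. Because steady-state concentration ∝ 1/CL, relative clearance fell to 1/3.16 = 0.3165.
Setting x·0.24 + (1 − x) = 0.3165 and solving: x = (0.3165 − 1)/(0.24 − 1) = 0.899.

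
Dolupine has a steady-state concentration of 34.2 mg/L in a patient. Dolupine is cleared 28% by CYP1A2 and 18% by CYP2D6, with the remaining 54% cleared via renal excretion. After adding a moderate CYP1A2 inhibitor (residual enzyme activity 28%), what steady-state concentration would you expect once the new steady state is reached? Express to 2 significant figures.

The CYP1A2 pathway (28% of clearance) drops to 0.28× activity: 0.28 × 0.28 = 0.0784.
CYP2D6 (18%) and the residual 54% are unaffected.
Relative clearance = 0.0784 + 0.18 + 0.54 = 0.7984.
Steady-state concentration ∝ 1/CL, so new value = 34.2 / 0.7984 = 43 mg/L.

43 mg/L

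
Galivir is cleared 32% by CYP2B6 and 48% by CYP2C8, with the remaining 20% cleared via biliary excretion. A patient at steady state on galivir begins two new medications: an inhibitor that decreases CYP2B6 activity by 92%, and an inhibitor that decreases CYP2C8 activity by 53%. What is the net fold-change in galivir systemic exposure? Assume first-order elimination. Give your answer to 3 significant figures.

2.22

The CYP2B6 pathway (32% of clearance) falls to 0.08× activity: 0.32 × 0.08 = 0.0256.
The CYP2C8 pathway (48% of clearance) falls to 0.47× activity: 0.48 × 0.47 = 0.2256.
The remaining 20% of clearance is unaffected.
Relative clearance = 0.0256 + 0.2256 + 0.2 = 0.4512.
Because systemic exposure varies inversely with clearance, the combined effect is 1 / 0.4512 = 2.22.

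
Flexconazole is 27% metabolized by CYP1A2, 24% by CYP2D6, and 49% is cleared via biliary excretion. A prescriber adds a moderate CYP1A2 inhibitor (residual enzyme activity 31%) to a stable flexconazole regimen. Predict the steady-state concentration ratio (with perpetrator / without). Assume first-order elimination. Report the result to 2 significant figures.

1.2

The CYP1A2 pathway (27% of clearance) falls to 0.31× activity: 0.27 × 0.31 = 0.0837.
CYP2D6 (24%) and the residual 49% are unaffected.
New clearance relative to baseline: 0.0837 + 0.24 + 0.49 = 0.8137.
Steady-state concentration is inversely proportional to clearance, so the fold-change is 1 / 0.8137 = 1.2.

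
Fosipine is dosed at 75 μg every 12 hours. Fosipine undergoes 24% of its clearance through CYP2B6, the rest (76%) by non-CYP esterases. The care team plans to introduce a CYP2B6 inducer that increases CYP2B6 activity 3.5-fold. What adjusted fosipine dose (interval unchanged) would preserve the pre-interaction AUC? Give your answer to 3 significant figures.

The CYP2B6 pathway (24% of clearance) is boosted to 3.5× activity: 0.24 × 3.5 = 0.84.
The remaining 76% of clearance is unaffected.
CL_new/CL_old = 0.84 + 0.76 = 1.6.
Exposure is unchanged when dose changes in proportion to clearance. New dose = 75 μg × 1.6 = 120 μg.

120 μg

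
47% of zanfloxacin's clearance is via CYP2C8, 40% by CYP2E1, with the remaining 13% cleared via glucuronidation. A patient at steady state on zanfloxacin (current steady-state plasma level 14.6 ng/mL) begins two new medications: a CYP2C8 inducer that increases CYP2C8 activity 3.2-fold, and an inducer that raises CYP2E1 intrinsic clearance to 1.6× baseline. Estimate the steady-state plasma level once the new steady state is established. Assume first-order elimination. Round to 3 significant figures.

CYP2C8: 0.47 × 3.2 = 1.504
CYP2E1: 0.4 × 1.6 = 0.64
Other: 0.13 (unchanged)
CL_new/CL_old = 1.504 + 0.64 + 0.13 = 2.274.
New steady-state plasma level = 14.6 / 2.274 = 6.42 ng/mL (concentration scales inversely with clearance).

6.42 ng/mL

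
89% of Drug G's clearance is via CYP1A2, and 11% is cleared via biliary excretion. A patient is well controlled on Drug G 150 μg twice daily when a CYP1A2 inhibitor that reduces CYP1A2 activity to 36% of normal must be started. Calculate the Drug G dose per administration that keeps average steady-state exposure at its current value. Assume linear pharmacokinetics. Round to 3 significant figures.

The CYP1A2 pathway (89% of clearance) is reduced to 0.36× activity: 0.89 × 0.36 = 0.3204.
The remaining 11% of clearance is unaffected.
New clearance relative to baseline: 0.3204 + 0.11 = 0.4304.
Exposure is unchanged when dose changes in proportion to clearance. New dose = 150 μg × 0.4304 = 64.6 μg.

64.6 μg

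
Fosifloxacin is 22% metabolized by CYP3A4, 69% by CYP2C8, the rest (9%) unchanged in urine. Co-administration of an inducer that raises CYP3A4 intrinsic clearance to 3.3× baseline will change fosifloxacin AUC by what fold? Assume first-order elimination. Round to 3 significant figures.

The CYP3A4 pathway (22% of clearance) is boosted to 3.3× activity: 0.22 × 3.3 = 0.726.
CYP2C8 (69%) and the residual 9% are unaffected.
New clearance relative to baseline: 0.726 + 0.69 + 0.09 = 1.506.
AUC ratio = CL_old/CL_new = 1 / 1.506 = 0.664.

0.664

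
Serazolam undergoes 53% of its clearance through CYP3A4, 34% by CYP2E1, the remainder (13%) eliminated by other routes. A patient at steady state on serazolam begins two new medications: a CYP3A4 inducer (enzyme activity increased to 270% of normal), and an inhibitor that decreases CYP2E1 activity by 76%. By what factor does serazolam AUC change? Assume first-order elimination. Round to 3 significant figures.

The CYP3A4 pathway (53% of clearance) is boosted to 2.7× activity: 0.53 × 2.7 = 1.431.
The CYP2E1 pathway (34% of clearance) is reduced to 0.24× activity: 0.34 × 0.24 = 0.0816.
The remaining 13% of clearance is unaffected.
Relative clearance = 1.431 + 0.0816 + 0.13 = 1.6426.
Because AUC varies inversely with clearance, the combined effect is 1 / 1.6426 = 0.609.

0.609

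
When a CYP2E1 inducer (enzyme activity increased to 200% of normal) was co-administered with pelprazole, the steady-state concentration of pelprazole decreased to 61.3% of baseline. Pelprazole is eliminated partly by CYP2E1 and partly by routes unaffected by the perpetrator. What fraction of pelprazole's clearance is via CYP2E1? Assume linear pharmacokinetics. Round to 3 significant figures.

Call the CYP2E1 fraction fm. After the interaction, CL_new/CL_old = fm × 2 + (1 − fm).
Steady-state concentration ratio = 1 / (new CL fraction), so new CL fraction = 1 / 0.613 = 1.631.
fm × 2 + 1 − fm = 1.631  ⇒  fm × (2 − 1) = 0.6313  ⇒  fm = 0.631.

0.631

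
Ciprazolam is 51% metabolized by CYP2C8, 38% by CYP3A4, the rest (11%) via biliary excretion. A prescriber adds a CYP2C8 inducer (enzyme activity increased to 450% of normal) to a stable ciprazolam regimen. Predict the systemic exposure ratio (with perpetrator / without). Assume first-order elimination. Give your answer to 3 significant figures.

0.359

The CYP2C8 pathway (51% of clearance) rises to 4.5× activity: 0.51 × 4.5 = 2.295.
CYP3A4 (38%) and the residual 11% are unaffected.
New clearance relative to baseline: 2.295 + 0.38 + 0.11 = 2.785.
Systemic exposure ratio = CL_old/CL_new = 1 / 2.785 = 0.359.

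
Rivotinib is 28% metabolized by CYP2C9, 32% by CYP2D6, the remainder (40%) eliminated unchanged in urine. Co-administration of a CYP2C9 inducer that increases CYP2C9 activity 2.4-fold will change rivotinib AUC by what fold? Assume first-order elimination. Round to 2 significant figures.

CYP2C9: 0.28 × 2.4 = 0.672
CYP2D6: 0.32 (unchanged)
Other: 0.4 (unchanged)
Relative clearance = 0.672 + 0.32 + 0.4 = 1.392.
AUC ratio = CL_old/CL_new = 1 / 1.392 = 0.72.

0.72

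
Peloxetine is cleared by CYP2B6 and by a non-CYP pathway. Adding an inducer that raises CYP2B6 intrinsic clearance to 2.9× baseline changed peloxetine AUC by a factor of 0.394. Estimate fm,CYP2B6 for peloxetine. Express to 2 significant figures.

Let fm be the CYP2B6 fraction. New clearance relative to baseline = fm × 2.9 + (1 − fm).
AUC ratio = 1 / (new CL fraction), so new CL fraction = 1 / 0.394 = 2.538.
fm × 2.9 + 1 − fm = 2.538  ⇒  fm × (2.9 − 1) = 1.538  ⇒  fm = 0.81.

0.81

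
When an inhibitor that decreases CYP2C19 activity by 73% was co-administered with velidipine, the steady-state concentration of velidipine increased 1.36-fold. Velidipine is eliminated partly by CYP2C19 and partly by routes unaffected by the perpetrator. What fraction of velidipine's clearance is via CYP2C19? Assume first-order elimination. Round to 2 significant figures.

Let x = fm,CYP2C19. Because steady-state concentration ∝ 1/CL, relative clearance fell to 1/1.36 = 0.7353.
Only the CYP2C19 route changed, so 0.7353 = x·0.27 + (1 − x), giving x = 0.36.

0.36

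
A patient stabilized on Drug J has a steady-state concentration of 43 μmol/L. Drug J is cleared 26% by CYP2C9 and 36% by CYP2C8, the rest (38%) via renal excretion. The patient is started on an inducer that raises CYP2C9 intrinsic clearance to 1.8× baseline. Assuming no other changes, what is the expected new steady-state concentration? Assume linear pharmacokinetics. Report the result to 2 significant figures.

The CYP2C9 pathway (26% of clearance) increases to 1.8× activity: 0.26 × 1.8 = 0.468.
CYP2C8 (36%) and the residual 38% are unaffected.
New clearance relative to baseline: 0.468 + 0.36 + 0.38 = 1.208.
New steady-state concentration = baseline ÷ relative clearance = 43 / 1.208 = 36 μmol/L.

36 μmol/L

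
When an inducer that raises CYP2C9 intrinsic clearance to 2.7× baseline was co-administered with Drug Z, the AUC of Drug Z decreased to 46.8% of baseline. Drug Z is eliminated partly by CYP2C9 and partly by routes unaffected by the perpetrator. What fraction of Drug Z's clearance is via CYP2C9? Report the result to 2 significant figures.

0.67

CL'/CL = 1 / 0.468 = 2.137
2.7·fm + (1 − fm) = 2.137
fm = (2.137 − 1) / (2.7 − 1) = 0.67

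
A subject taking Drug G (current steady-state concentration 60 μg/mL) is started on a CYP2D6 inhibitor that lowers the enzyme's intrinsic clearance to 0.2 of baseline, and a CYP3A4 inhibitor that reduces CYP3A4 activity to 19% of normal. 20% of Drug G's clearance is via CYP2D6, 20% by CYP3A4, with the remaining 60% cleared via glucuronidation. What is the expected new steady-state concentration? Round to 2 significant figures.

The CYP2D6 pathway (20% of clearance) drops to 0.2× activity: 0.2 × 0.2 = 0.04.
The CYP3A4 pathway (20% of clearance) drops to 0.19× activity: 0.2 × 0.19 = 0.038.
The remaining 60% of clearance is unaffected.
Relative clearance = 0.04 + 0.038 + 0.6 = 0.678.
Dividing the baseline by the relative clearance: 60 / 0.678 = 88 μg/mL.

88 μg/mL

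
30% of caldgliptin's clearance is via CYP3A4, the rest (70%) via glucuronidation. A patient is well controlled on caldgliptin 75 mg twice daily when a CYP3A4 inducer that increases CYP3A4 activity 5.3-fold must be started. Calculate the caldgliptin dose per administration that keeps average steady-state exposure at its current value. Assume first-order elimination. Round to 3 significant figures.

The CYP3A4 pathway (30% of clearance) is boosted to 5.3× activity: 0.3 × 5.3 = 1.59.
Non-CYP routes (70%) are unchanged.
CL_new/CL_old = 1.59 + 0.7 = 2.29.
To maintain the same steady-state level, dose must scale with clearance: new dose = 75 × 2.29 = 172 mg.

172 mg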